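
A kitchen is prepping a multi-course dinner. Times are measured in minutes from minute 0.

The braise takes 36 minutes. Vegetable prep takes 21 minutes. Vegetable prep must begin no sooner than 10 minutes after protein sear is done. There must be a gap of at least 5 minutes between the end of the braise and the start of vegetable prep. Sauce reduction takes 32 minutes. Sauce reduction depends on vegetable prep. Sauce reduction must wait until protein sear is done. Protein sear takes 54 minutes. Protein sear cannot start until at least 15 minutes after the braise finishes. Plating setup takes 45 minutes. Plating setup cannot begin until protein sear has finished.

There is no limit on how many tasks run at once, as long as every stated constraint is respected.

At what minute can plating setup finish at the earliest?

150

The braise has no prerequisites, so it starts at minute 0 and finishes at minute 36.
Protein sear waits on the braise (finishes minute 36, plus 15-minute gap → minute 51), so it starts at minute 51 and finishes at 51 + 54 = minute 105.
Plating setup cannot begin until protein sear (finishes minute 105). It runs from minute 105 to 105 + 45 = minute 150.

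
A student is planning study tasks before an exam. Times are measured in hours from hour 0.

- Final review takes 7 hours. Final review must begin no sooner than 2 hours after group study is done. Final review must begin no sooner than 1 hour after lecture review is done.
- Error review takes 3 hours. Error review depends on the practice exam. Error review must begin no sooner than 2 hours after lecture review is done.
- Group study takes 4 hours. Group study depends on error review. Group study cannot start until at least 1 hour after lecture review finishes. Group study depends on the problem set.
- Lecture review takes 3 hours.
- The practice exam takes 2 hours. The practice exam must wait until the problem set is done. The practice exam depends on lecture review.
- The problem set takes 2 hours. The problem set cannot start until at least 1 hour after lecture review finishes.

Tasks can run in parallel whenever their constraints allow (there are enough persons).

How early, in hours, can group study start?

Lecture review can start immediately at hour 0; it finishes at hour 3.
After lecture review (finishes hour 3, plus 1-hour gap → hour 4), the problem set can start at hour 4 and finishes at hour 6.
The practice exam has to wait for the problem set (finishes hour 6); lecture review (finishes hour 3). The latest of these is hour 6, so the practice exam runs hour 6 to 6 + 2 = hour 8.
Error review needs all of the practice exam (finishes hour 8); lecture review (finishes hour 3, plus 2-hour gap → hour 5). That puts its earliest start at hour 8; it finishes at 8 + 3 = hour 11.
Group study waits on error review (finishes hour 11); lecture review (finishes hour 3, plus 1-hour gap → hour 4); the problem set (finishes hour 6). The latest of these is hour 11, which is the earliest group study can start.

11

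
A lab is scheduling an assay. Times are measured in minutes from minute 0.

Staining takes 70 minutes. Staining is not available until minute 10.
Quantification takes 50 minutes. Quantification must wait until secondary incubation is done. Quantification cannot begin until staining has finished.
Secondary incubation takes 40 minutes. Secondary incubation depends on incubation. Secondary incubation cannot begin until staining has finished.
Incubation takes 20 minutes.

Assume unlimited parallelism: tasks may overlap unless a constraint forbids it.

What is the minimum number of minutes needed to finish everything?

Staining waits on its own release at minute 10, so it starts at minute 10 and finishes at 10 + 70 = minute 80.
Nothing blocks incubation, so it runs from minute 0 to minute 20.
Secondary incubation cannot start until incubation (finishes minute 20); staining (finishes minute 80). The controlling bound is minute 80, so secondary incubation finishes at 80 + 40 = minute 120.
For quantification: secondary incubation (finishes minute 120); staining (finishes minute 80). Taking the maximum gives a start of minute 120, and it finishes at 120 + 50 = minute 170.
All tasks are finished once the last one completes. Finish times: Incubation at 20, Staining at 80, Secondary incubation at 120, Quantification at 170. The latest is minute 170.

170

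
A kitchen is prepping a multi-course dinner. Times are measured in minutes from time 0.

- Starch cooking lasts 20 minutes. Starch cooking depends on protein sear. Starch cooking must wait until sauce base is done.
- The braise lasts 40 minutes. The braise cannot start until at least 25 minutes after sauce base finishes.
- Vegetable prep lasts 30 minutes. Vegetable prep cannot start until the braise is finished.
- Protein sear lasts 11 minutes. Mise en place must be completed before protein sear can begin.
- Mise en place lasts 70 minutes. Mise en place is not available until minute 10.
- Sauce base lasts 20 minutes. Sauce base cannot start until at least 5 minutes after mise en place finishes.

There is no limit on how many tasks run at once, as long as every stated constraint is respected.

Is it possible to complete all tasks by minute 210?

Yes

Mise en place cannot begin until its own release at minute 10. It runs from minute 10 to 10 + 70 = minute 80.
Protein sear waits on mise en place (finishes minute 80), so it starts at minute 80 and finishes at 80 + 11 = minute 91.
Sauce base waits on mise en place (finishes minute 80, plus 5-minute gap → minute 85), so it starts at minute 85 and finishes at 85 + 20 = minute 105.
Starch cooking cannot start until protein sear (finishes minute 91); sauce base (finishes minute 105). The controlling bound is minute 105, so starch cooking finishes at 105 + 20 = minute 125.
After sauce base (finishes minute 105, plus 25-minute gap → minute 130), the braise can start at minute 130 and finishes at minute 170.
After the braise (finishes minute 170), vegetable prep can start at minute 170 and finishes at minute 200.
Every task is finished by minute 200, which is no later than the deadline of 210, so the schedule is feasible.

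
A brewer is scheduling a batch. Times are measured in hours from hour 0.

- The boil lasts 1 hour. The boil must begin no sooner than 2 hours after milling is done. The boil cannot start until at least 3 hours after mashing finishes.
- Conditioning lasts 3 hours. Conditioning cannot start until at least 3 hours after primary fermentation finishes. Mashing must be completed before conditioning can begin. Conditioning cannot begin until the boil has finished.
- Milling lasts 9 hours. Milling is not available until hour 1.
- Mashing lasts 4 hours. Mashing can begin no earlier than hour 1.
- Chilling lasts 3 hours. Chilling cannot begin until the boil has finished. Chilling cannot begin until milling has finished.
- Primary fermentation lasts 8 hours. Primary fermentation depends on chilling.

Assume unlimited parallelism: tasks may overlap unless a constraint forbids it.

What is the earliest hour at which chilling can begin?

13

Mashing waits on its own release at hour 1, so it starts at hour 1 and finishes at 1 + 4 = hour 5.
After its own release at hour 1, milling can start at hour 1 and finishes at hour 10.
The boil has to wait for milling (finishes hour 10, plus 2-hour gap → hour 12); mashing (finishes hour 5, plus 3-hour gap → hour 8). The latest of these is hour 12, so the boil runs hour 12 to 12 + 1 = hour 13.
Chilling waits on the boil (finishes hour 13); milling (finishes hour 10). The latest of these is hour 13, which is the earliest chilling can start.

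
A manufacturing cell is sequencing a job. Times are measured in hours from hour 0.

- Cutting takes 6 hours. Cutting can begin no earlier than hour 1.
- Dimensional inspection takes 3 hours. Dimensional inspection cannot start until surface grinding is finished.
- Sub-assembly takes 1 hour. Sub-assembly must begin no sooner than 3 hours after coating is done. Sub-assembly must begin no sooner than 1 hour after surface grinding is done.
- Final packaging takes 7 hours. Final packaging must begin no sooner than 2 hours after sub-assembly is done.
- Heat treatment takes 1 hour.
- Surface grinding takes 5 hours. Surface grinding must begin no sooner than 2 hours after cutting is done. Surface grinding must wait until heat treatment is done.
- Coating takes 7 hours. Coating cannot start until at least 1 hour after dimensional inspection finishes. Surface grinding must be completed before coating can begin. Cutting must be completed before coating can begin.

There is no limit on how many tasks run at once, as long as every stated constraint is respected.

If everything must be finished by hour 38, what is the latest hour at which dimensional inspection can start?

14

To finish by hour 38, final packaging (duration 7) must start no later than hour 31.
Since final packaging (must start by hour 31, minus 2-hour gap → hour 29) depends on it, sub-assembly must finish by hour 29. Backing off its 1-hour duration gives a latest start of hour 28.
Coating has to be done before sub-assembly (must start by hour 28, minus 3-hour gap → hour 25). That means finishing by hour 25, i.e. starting by 25 − 7 = hour 18.
Dimensional inspection has to be done before coating (must start by hour 18, minus 1-hour gap → hour 17). That means finishing by hour 17, i.e. starting by 17 − 3 = hour 14.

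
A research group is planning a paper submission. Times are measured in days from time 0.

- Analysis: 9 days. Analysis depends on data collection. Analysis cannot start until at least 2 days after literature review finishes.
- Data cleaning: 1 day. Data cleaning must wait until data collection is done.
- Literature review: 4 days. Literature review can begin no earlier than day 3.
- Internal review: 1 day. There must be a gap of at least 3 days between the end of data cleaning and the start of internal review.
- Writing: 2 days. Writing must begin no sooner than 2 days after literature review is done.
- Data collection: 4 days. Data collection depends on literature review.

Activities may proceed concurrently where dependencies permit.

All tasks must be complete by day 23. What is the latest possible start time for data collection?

Nothing follows internal review; the deadline of day 23 is its only limit. It must start by 23 − 1 = day 22.
Data cleaning must finish before internal review (must start by day 22, minus 3-day gap → day 19). With a 1-day duration, data cleaning must start by 19 − 1 = day 18.
Analysis must finish by day 23; it takes 9 days, so it must start by 23 − 9 = day 14.
Data collection must finish in time for data cleaning (must start by day 18); analysis (must start by day 14). The tightest is day 14, so data collection must start by 14 − 4 = day 10.

10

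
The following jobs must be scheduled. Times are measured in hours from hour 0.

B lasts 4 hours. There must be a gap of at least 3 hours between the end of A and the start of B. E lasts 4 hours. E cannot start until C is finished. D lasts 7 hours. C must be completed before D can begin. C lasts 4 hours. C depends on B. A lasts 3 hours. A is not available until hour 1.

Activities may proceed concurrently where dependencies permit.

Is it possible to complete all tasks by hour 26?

A cannot begin until its own release at hour 1. It runs from hour 1 to 1 + 3 = hour 4.
B waits on A (finishes hour 4, plus 3-hour gap → hour 7), so it starts at hour 7 and finishes at 7 + 4 = hour 11.
After B (finishes hour 11), C can start at hour 11 and finishes at hour 15.
E cannot begin until C (finishes hour 15). It runs from hour 15 to 15 + 4 = hour 19.
D cannot begin until C (finishes hour 15). It runs from hour 15 to 15 + 7 = hour 22.
Every task is finished by hour 22, which is no later than the deadline of 26, so the schedule is feasible.

Yes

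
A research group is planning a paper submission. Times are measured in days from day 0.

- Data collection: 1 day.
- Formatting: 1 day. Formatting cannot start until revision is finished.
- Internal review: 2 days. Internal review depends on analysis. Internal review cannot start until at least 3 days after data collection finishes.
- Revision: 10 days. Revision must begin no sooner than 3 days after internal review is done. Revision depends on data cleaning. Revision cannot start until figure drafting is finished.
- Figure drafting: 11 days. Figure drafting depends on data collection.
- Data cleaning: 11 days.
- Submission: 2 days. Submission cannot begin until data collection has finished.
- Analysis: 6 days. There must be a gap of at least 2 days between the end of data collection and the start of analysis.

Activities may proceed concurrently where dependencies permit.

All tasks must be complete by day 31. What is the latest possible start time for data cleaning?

9

To finish by day 31, formatting (duration 1) must start no later than day 30.
Since formatting (must start by day 30) depends on it, revision must finish by day 30. Backing off its 10-day duration gives a latest start of day 20.
Data cleaning feeds into revision (must start by day 20); so data cleaning must finish by day 20 and therefore start by day 9.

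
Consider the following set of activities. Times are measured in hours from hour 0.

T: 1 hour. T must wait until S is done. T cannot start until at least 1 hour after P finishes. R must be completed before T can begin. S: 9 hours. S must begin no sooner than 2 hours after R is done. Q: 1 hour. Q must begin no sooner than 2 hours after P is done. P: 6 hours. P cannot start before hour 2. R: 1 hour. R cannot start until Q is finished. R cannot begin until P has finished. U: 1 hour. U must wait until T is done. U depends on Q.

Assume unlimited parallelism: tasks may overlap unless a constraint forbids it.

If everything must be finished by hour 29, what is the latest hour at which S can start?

U has no dependents, so it just needs to finish by hour 29. Starting by 29 − 1 = hour 28 achieves that.
T has to be done before U (must start by hour 28). That means finishing by hour 28, i.e. starting by 28 − 1 = hour 27.
S must finish before T (must start by hour 27). With a 9-hour duration, S must start by 27 − 9 = hour 18.

18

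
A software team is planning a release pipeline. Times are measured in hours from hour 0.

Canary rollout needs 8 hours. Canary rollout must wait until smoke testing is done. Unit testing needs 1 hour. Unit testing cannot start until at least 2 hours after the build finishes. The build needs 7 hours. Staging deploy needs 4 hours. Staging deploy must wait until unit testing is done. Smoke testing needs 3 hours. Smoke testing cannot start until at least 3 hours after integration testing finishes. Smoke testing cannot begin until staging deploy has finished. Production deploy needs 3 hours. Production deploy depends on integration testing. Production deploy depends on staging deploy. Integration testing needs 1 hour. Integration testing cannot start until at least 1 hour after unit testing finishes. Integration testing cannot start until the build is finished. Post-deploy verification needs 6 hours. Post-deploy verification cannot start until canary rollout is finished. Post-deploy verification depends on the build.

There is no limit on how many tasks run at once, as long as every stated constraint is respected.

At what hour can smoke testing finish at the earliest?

18

The build has no prerequisites, so it starts at hour 0 and finishes at hour 7.
Unit testing cannot begin until the build (finishes hour 7, plus 2-hour gap → hour 9). It runs from hour 9 to 9 + 1 = hour 10.
After unit testing (finishes hour 10), staging deploy can start at hour 10 and finishes at hour 14.
Integration testing cannot start until unit testing (finishes hour 10, plus 1-hour gap → hour 11); the build (finishes hour 7). The controlling bound is hour 11, so integration testing finishes at 11 + 1 = hour 12.
For smoke testing: integration testing (finishes hour 12, plus 3-hour gap → hour 15); staging deploy (finishes hour 14). Taking the maximum gives a start of hour 15, and it finishes at 15 + 3 = hour 18.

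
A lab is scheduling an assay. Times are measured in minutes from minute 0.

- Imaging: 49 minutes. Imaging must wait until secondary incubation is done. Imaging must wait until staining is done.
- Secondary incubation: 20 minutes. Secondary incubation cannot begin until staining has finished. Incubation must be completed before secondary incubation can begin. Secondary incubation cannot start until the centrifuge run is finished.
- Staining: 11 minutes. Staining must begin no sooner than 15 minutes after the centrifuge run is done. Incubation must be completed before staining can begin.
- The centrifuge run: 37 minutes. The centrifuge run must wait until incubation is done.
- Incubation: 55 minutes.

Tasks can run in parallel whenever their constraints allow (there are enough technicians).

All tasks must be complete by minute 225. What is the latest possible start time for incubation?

38

Nothing follows imaging; the deadline of minute 225 is its only limit. It must start by 225 − 49 = minute 176.
Secondary incubation has to be done before imaging (must start by minute 176). That means finishing by minute 176, i.e. starting by 176 − 20 = minute 156.
Staining feeds secondary incubation (must start by minute 156); imaging (must start by minute 176). Taking the minimum, staining must finish by minute 156 and start by 156 − 11 = minute 145.
The centrifuge run feeds staining (must start by minute 145, minus 15-minute gap → minute 130); secondary incubation (must start by minute 156). Taking the minimum, the centrifuge run must finish by minute 130 and start by 130 − 37 = minute 93.
Incubation has several dependents: the centrifuge run (must start by minute 93); staining (must start by minute 145); secondary incubation (must start by minute 156). The earliest of those limits is minute 93, so incubation must start by 93 − 55 = minute 38.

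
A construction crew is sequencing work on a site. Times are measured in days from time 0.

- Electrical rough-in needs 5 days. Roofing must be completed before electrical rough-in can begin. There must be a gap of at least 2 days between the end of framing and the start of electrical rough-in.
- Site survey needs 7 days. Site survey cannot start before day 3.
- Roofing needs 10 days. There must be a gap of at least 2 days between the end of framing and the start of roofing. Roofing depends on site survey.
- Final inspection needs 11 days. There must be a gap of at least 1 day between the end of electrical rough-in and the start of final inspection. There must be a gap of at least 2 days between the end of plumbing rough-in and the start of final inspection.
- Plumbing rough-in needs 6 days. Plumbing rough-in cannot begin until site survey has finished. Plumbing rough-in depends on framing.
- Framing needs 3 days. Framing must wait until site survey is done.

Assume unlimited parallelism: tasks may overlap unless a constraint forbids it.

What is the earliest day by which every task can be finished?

Site survey waits on its own release at day 3, so it starts at day 3 and finishes at 3 + 7 = day 10.
Framing cannot begin until site survey (finishes day 10). It runs from day 10 to 10 + 3 = day 13.
For plumbing rough-in: site survey (finishes day 10); framing (finishes day 13). Taking the maximum gives a start of day 13, and it finishes at 13 + 6 = day 19.
For roofing: framing (finishes day 13, plus 2-day gap → day 15); site survey (finishes day 10). Taking the maximum gives a start of day 15, and it finishes at 15 + 10 = day 25.
Electrical rough-in has to wait for roofing (finishes day 25); framing (finishes day 13, plus 2-day gap → day 15). The latest of these is day 25, so electrical rough-in runs day 25 to 25 + 5 = day 30.
Final inspection has to wait for electrical rough-in (finishes day 30, plus 1-day gap → day 31); plumbing rough-in (finishes day 19, plus 2-day gap → day 21). The latest of these is day 31, so final inspection runs day 31 to 31 + 11 = day 42.
All tasks are finished once the last one completes. Finish times: Site survey at 10, Framing at 13, Roofing at 25, Plumbing rough-in at 19, Electrical rough-in at 30, Final inspection at 42. The latest is day 42.

42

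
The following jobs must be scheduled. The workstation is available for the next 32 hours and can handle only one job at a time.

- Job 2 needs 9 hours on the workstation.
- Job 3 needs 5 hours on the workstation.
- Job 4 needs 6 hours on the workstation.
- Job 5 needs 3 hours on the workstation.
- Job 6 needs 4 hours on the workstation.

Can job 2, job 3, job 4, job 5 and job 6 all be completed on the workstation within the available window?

Yes

Running back to back, the jobs need 9 + 5 + 6 + 3 + 4 = 27 hours on the workstation.
Since 27 ≤ 32, they fit within the window.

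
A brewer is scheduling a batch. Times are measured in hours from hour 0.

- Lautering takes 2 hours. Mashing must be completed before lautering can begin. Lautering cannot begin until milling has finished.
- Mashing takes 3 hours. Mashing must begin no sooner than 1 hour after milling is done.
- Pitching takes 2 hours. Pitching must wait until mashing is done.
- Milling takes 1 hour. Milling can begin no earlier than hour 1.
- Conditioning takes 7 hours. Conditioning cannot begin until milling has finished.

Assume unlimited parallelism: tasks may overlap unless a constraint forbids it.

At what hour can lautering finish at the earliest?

8

After its own release at hour 1, milling can start at hour 1 and finishes at hour 2.
After milling (finishes hour 2, plus 1-hour gap → hour 3), mashing can start at hour 3 and finishes at hour 6.
For lautering: mashing (finishes hour 6); milling (finishes hour 2). Taking the maximum gives a start of hour 6, and it finishes at 6 + 2 = hour 8.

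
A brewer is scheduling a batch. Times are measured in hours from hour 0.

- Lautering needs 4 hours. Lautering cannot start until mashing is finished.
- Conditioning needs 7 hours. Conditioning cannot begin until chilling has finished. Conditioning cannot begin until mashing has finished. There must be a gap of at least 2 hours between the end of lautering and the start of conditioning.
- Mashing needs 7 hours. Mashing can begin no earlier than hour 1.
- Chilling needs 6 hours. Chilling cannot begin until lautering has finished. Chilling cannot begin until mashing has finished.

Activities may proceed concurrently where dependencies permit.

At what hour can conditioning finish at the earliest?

25

Mashing waits on its own release at hour 1, so it starts at hour 1 and finishes at 1 + 7 = hour 8.
Lautering waits on mashing (finishes hour 8), so it starts at hour 8 and finishes at 8 + 4 = hour 12.
Chilling has to wait for lautering (finishes hour 12); mashing (finishes hour 8). The latest of these is hour 12, so chilling runs hour 12 to 12 + 6 = hour 18.
Conditioning cannot start until chilling (finishes hour 18); mashing (finishes hour 8); lautering (finishes hour 12, plus 2-hour gap → hour 14). The controlling bound is hour 18, so conditioning finishes at 18 + 7 = hour 25.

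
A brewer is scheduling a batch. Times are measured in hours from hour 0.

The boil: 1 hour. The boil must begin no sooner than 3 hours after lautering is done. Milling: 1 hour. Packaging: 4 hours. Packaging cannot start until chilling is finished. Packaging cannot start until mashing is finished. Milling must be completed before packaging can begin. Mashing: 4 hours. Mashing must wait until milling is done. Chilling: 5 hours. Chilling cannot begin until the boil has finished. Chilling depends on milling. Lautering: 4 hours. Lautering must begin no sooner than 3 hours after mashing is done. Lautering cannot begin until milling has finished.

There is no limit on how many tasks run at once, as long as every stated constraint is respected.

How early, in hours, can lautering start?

8

Milling has no prerequisites, so it starts at hour 0 and finishes at hour 1.
Mashing cannot begin until milling (finishes hour 1). It runs from hour 1 to 1 + 4 = hour 5.
Lautering waits on mashing (finishes hour 5, plus 3-hour gap → hour 8); milling (finishes hour 1). The latest of these is hour 8, which is the earliest lautering can start.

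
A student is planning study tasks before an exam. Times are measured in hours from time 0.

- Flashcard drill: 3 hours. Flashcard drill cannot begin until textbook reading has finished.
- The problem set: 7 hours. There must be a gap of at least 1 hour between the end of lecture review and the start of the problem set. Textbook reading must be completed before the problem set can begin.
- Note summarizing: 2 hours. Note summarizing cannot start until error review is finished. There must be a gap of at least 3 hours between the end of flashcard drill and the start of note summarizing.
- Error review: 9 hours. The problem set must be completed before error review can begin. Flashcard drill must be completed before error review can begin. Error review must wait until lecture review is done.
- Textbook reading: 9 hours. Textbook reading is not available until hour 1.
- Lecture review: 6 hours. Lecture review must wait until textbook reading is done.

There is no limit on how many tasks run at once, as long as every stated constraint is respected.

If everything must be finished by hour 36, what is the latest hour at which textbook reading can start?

2

Nothing follows note summarizing; the deadline of hour 36 is its only limit. It must start by 36 − 2 = hour 34.
Error review feeds into note summarizing (must start by hour 34); so error review must finish by hour 34 and therefore start by hour 25.
The problem set feeds into error review (must start by hour 25); so the problem set must finish by hour 25 and therefore start by hour 18.
For lecture review: the problem set (must start by hour 18, minus 1-hour gap → hour 17); error review (must start by hour 25). The most restrictive is hour 17; with a 6-hour duration, lecture review must start by hour 11.
For flashcard drill: error review (must start by hour 25); note summarizing (must start by hour 34, minus 3-hour gap → hour 31). The most restrictive is hour 25; with a 3-hour duration, flashcard drill must start by hour 22.
Textbook reading must finish in time for lecture review (must start by hour 11); the problem set (must start by hour 18); flashcard drill (must start by hour 22). The tightest is hour 11, so textbook reading must start by 11 − 9 = hour 2.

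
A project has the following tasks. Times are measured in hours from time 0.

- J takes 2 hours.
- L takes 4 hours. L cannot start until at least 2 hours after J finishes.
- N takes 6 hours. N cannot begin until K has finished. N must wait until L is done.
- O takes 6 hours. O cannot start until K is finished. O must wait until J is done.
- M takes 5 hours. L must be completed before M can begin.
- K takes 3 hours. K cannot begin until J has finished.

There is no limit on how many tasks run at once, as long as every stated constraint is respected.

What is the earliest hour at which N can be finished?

14

Nothing blocks J, so it runs from hour 0 to hour 2.
After J (finishes hour 2, plus 2-hour gap → hour 4), L can start at hour 4 and finishes at hour 8.
K waits on J (finishes hour 2), so it starts at hour 2 and finishes at 2 + 3 = hour 5.
For N: K (finishes hour 5); L (finishes hour 8). Taking the maximum gives a start of hour 8, and it finishes at 8 + 6 = hour 14.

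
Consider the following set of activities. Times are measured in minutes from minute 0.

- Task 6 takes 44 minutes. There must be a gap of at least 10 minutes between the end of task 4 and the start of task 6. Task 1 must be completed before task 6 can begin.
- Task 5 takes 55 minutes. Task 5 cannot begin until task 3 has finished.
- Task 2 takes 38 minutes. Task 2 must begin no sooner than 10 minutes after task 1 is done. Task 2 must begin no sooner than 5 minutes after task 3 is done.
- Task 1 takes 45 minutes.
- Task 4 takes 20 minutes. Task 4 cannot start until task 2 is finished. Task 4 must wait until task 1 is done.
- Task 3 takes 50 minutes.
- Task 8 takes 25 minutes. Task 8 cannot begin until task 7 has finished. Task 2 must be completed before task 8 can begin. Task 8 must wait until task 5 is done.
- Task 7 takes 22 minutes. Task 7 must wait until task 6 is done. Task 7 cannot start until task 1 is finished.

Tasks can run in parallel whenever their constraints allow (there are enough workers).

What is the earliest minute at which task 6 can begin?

Nothing blocks task 3, so it runs from minute 0 to minute 50.
Task 1 has no prerequisites, so it starts at minute 0 and finishes at minute 45.
For task 2: task 1 (finishes minute 45, plus 10-minute gap → minute 55); task 3 (finishes minute 50, plus 5-minute gap → minute 55). Taking the maximum gives a start of minute 55, and it finishes at 55 + 38 = minute 93.
Task 4 has to wait for task 2 (finishes minute 93); task 1 (finishes minute 45). The latest of these is minute 93, so task 4 runs minute 93 to 93 + 20 = minute 113.
Task 6 waits on task 4 (finishes minute 113, plus 10-minute gap → minute 123); task 1 (finishes minute 45). The latest of these is minute 123, which is the earliest task 6 can start.

123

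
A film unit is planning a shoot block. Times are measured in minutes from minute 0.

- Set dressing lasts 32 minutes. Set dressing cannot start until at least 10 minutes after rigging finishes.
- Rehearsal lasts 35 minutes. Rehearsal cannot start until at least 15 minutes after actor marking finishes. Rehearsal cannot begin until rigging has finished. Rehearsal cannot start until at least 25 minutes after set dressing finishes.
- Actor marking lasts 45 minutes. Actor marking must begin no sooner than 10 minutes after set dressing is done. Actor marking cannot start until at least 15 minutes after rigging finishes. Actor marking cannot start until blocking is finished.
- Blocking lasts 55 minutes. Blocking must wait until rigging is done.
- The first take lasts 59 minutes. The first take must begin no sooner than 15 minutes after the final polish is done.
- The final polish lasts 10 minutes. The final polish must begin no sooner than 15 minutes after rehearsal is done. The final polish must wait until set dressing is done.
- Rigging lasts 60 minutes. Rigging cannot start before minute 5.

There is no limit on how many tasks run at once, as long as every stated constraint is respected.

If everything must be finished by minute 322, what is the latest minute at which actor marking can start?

128

The first take must finish by minute 322; it takes 59 minutes, so it must start by 322 − 59 = minute 263.
The final polish feeds into the first take (must start by minute 263, minus 15-minute gap → minute 248); so the final polish must finish by minute 248 and therefore start by minute 238.
Rehearsal must finish before the final polish (must start by minute 238, minus 15-minute gap → minute 223). With a 35-minute duration, rehearsal must start by 223 − 35 = minute 188.
Since rehearsal (must start by minute 188, minus 15-minute gap → minute 173) depends on it, actor marking must finish by minute 173. Backing off its 45-minute duration gives a latest start of minute 128.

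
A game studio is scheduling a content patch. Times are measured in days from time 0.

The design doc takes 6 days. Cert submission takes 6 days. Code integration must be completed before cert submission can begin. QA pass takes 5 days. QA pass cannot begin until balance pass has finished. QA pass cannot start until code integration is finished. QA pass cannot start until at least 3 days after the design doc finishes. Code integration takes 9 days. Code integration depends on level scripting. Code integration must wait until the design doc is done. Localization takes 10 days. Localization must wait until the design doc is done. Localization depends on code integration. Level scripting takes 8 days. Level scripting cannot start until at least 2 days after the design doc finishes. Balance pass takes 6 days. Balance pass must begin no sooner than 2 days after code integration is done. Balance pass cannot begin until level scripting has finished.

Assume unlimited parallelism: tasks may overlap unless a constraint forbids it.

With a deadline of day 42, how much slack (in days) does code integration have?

The design doc can start immediately at day 0; it finishes at day 6.
Level scripting cannot begin until the design doc (finishes day 6, plus 2-day gap → day 8). It runs from day 8 to 8 + 8 = day 16.
For code integration: level scripting (finishes day 16); the design doc (finishes day 6). Taking the maximum gives a start of day 16, and it finishes at 16 + 9 = day 25.

Working backward from the deadline:
QA pass must finish by day 42; it takes 5 days, so it must start by 42 − 5 = day 37.
Since QA pass (must start by day 37) depends on it, balance pass must finish by day 37. Backing off its 6-day duration gives a latest start of day 31.
Localization must finish by day 42; it takes 10 days, so it must start by 42 − 10 = day 32.
Nothing follows cert submission; the deadline of day 42 is its only limit. It must start by 42 − 6 = day 36.
For code integration: balance pass (must start by day 31, minus 2-day gap → day 29); localization (must start by day 32); QA pass (must start by day 37); cert submission (must start by day 36). The most restrictive is day 29; with a 9-day duration, code integration must start by day 20.
So code integration can start as early as day 16 and as late as day 20, giving 20 − 16 = 4 days of slack.

4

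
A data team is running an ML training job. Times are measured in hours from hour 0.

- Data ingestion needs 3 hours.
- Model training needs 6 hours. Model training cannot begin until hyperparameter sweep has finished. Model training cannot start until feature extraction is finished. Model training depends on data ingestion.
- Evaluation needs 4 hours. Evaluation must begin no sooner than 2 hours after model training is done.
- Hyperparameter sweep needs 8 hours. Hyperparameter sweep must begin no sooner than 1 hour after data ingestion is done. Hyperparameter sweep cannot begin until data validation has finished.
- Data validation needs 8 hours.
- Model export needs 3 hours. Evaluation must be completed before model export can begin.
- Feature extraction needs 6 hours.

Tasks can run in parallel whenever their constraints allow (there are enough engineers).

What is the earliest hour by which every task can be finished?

31

Feature extraction can start immediately at hour 0; it finishes at hour 6.
Nothing blocks data validation, so it runs from hour 0 to hour 8.
Data ingestion has no prerequisites, so it starts at hour 0 and finishes at hour 3.
Hyperparameter sweep needs all of data ingestion (finishes hour 3, plus 1-hour gap → hour 4); data validation (finishes hour 8). That puts its earliest start at hour 8; it finishes at 8 + 8 = hour 16.
For model training: hyperparameter sweep (finishes hour 16); feature extraction (finishes hour 6); data ingestion (finishes hour 3). Taking the maximum gives a start of hour 16, and it finishes at 16 + 6 = hour 22.
Evaluation waits on model training (finishes hour 22, plus 2-hour gap → hour 24), so it starts at hour 24 and finishes at 24 + 4 = hour 28.
Model export waits on evaluation (finishes hour 28), so it starts at hour 28 and finishes at 28 + 3 = hour 31.
All tasks are finished once the last one completes. Finish times: Data ingestion at 3, Data validation at 8, Feature extraction at 6, Hyperparameter sweep at 16, Model training at 22, Evaluation at 28, Model export at 31. The latest is hour 31.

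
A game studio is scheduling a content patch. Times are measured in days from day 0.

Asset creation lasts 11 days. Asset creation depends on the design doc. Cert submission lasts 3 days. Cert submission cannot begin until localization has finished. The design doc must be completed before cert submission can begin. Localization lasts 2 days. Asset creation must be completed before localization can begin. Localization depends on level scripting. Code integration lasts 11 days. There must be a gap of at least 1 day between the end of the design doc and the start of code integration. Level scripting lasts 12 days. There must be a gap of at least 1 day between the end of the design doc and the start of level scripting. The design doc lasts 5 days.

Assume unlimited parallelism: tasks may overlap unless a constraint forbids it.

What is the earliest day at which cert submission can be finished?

23

The design doc has no prerequisites, so it starts at day 0 and finishes at day 5.
Level scripting cannot begin until the design doc (finishes day 5, plus 1-day gap → day 6). It runs from day 6 to 6 + 12 = day 18.
Asset creation cannot begin until the design doc (finishes day 5). It runs from day 5 to 5 + 11 = day 16.
Localization cannot start until asset creation (finishes day 16); level scripting (finishes day 18). The controlling bound is day 18, so localization finishes at 18 + 2 = day 20.
Cert submission cannot start until localization (finishes day 20); the design doc (finishes day 5). The controlling bound is day 20, so cert submission finishes at 20 + 3 = day 23.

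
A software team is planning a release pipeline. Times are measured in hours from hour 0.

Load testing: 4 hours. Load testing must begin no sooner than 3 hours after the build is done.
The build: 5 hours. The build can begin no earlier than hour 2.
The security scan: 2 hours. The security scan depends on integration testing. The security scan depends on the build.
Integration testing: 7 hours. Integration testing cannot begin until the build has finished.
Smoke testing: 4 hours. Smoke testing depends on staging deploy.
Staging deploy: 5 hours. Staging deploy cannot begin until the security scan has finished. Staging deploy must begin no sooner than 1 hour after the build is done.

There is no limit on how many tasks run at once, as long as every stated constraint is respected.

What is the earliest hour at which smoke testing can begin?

The build cannot begin until its own release at hour 2. It runs from hour 2 to 2 + 5 = hour 7.
Integration testing waits on the build (finishes hour 7), so it starts at hour 7 and finishes at 7 + 7 = hour 14.
The security scan cannot start until integration testing (finishes hour 14); the build (finishes hour 7). The controlling bound is hour 14, so the security scan finishes at 14 + 2 = hour 16.
Staging deploy has to wait for the security scan (finishes hour 16); the build (finishes hour 7, plus 1-hour gap → hour 8). The latest of these is hour 16, so staging deploy runs hour 16 to 16 + 5 = hour 21.
Smoke testing waits on staging deploy (finishes hour 21), so the earliest it can start is hour 21.

21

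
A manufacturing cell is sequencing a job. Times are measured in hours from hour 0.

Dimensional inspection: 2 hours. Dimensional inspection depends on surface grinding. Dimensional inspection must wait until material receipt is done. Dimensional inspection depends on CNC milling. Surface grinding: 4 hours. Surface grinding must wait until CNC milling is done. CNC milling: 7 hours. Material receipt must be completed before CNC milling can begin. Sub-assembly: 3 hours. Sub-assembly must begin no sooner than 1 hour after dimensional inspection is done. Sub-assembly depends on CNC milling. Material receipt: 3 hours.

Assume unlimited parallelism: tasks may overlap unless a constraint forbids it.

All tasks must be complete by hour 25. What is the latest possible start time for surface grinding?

15

Sub-assembly must finish by hour 25; it takes 3 hours, so it must start by 25 − 3 = hour 22.
Dimensional inspection must finish before sub-assembly (must start by hour 22, minus 1-hour gap → hour 21). With a 2-hour duration, dimensional inspection must start by 21 − 2 = hour 19.
Surface grinding has to be done before dimensional inspection (must start by hour 19). That means finishing by hour 19, i.e. starting by 19 − 4 = hour 15.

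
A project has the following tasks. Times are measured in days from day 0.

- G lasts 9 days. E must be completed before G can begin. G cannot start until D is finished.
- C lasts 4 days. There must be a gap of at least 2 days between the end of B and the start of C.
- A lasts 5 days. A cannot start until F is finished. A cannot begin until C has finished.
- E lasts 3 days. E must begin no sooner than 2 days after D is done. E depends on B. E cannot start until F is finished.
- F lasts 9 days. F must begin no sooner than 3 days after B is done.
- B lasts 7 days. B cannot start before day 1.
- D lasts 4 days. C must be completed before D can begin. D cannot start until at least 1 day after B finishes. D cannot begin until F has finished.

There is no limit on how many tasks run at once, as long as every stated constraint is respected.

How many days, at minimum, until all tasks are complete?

After its own release at day 1, B can start at day 1 and finishes at day 8.
F waits on B (finishes day 8, plus 3-day gap → day 11), so it starts at day 11 and finishes at 11 + 9 = day 20.
C waits on B (finishes day 8, plus 2-day gap → day 10), so it starts at day 10 and finishes at 10 + 4 = day 14.
D has to wait for C (finishes day 14); B (finishes day 8, plus 1-day gap → day 9); F (finishes day 20). The latest of these is day 20, so D runs day 20 to 20 + 4 = day 24.
For E: D (finishes day 24, plus 2-day gap → day 26); B (finishes day 8); F (finishes day 20). Taking the maximum gives a start of day 26, and it finishes at 26 + 3 = day 29.
For G: E (finishes day 29); D (finishes day 24). Taking the maximum gives a start of day 29, and it finishes at 29 + 9 = day 38.
A has to wait for F (finishes day 20); C (finishes day 14). The latest of these is day 20, so A runs day 20 to 20 + 5 = day 25.
All tasks are finished once the last one completes. Finish times: A at 25, B at 8, C at 14, D at 24, E at 29, F at 20, G at 38. The latest is day 38.

38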